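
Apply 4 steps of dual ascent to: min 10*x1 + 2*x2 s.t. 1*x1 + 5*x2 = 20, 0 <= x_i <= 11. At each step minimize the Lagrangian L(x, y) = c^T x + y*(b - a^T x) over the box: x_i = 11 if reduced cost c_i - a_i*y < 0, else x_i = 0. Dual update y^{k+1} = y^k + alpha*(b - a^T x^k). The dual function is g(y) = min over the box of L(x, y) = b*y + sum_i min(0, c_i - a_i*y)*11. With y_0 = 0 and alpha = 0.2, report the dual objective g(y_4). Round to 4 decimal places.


Dual ascent for LP: min 10*x1 + 2*x2, 1*x1 + 5*x2 = 20, 0 <= x_i <= 11
Step 1: y^k = 0.0, reduced costs: (10.0, 2.0)
  x^k = (0.0, 0.0), subgradient = b - a^T x = 20.0
  y^{k+1} = 0.0 + 0.2*20.0 = 4.0
Step 2: y^k = 4.0, reduced costs: (6.0, -18.0)
  x^k = (0.0, 11.0), subgradient = b - a^T x = -35.0
  y^{k+1} = 4.0 + 0.2*-35.0 = -3.0
Step 3: y^k = -3.0, reduced costs: (13.0, 17.0)
  x^k = (0.0, 0.0), subgradient = b - a^T x = 20.0
  y^{k+1} = -3.0 + 0.2*20.0 = 1.0
Step 4: y^k = 1.0, reduced costs: (9.0, -3.0)
  x^k = (0.0, 11.0), subgradient = b - a^T x = -35.0
  y^{k+1} = 1.0 + 0.2*-35.0 = -6.0
Dual objective at y_4 = -6.0: reduced costs (16.0, 32.0), box minimizer x = (0.0, 0.0)
g(y_4) = b*y + (c1 - a1*y)*x1 + (c2 - a2*y)*x2 = 20*(-6.0) + 16.0*0.0 + 32.0*0.0 = -120.0 + 0.0 + 0.0 = -120.0


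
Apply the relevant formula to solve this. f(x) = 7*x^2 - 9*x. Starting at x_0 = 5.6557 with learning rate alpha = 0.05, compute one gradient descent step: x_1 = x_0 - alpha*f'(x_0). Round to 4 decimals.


We compute the gradient at x_0 and apply the update.
f'(x) = 14*x - 9
f'(5.6557) = 14*5.6557 - 9 = 70.1798
x_1 = 5.6557 - 0.05*70.1798 = 2.1467


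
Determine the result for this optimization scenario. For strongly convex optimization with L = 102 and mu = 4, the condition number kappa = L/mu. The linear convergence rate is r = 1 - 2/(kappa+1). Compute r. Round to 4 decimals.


Step 1: Compute the condition number.
kappa = L/mu = 102/4 = 25.5
Step 2: Compute the convergence rate.
r = 1 - 2/(kappa + 1) = 1 - 2*mu/(L + mu) = (L - mu)/(L + mu) = 98/106 = 0.9245


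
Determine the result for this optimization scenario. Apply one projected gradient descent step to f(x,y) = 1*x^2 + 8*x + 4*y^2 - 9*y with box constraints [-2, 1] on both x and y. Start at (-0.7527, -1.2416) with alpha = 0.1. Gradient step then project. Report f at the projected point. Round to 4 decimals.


Step 1: Compute gradient at (-0.7527, -1.2416).
grad_x = 2*1*-0.7527 + 8 = 6.4946
grad_y = 2*4*-1.2416 - 9 = -18.9328
Step 2: Gradient step.
x_raw = -0.7527 - 0.1*6.4946 = -1.4022
y_raw = -1.2416 - 0.1*-18.9328 = 0.6517
Step 3: Project onto [-2, 1].
x_proj = clip(-1.4022) = -1.4022
y_proj = clip(0.6517) = 0.6517
Step 4: Evaluate f.
f(-1.4022, 0.6517) = -13.4176


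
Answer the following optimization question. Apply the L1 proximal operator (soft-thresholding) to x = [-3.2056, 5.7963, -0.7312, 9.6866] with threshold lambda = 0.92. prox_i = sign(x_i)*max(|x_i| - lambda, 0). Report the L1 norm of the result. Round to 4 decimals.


Soft-thresholding with lambda = 0.92:
prox(-3.2056) = sign(-3.2056)*max(|-3.2056| - 0.92, 0) = -2.2856
prox(5.7963) = sign(5.7963)*max(|5.7963| - 0.92, 0) = 4.8763
prox(-0.7312) = sign(-0.7312)*max(|-0.7312| - 0.92, 0) = 0.0
prox(9.6866) = sign(9.6866)*max(|9.6866| - 0.92, 0) = 8.7666
prox(x) = [-2.2856, 4.8763, 0.0, 8.7666]
||prox(x)||_1 = 2.2856 + 4.8763 + 0.0 + 8.7666 = 15.9285


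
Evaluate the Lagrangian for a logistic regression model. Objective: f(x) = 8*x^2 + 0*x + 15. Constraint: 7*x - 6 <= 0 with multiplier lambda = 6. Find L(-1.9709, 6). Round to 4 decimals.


Step 1: Evaluate f(x).
f(-1.9709) = 8*(-1.9709)^2 + 0*(-1.9709) + 15 = 46.0756
Step 2: Evaluate g(x).
g(-1.9709) = 7*-1.9709 - 6 = -19.7963
Step 3: Compute Lagrangian.
L = 46.0756 + 6*-19.7963 = -72.7022


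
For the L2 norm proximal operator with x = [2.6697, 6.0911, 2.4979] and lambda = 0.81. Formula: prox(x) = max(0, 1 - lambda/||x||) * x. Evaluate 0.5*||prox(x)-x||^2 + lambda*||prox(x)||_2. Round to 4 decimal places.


Step 1: Compute ||x||.
||x|| = 7.1041
Step 2: Compute scaling factor.
scale = max(0, 1 - 0.81/7.1041) = 0.886
Step 3: prox(x) = [2.3653, 5.3966, 2.2131]
||prox(x)|| = 6.2941
Step 4: Proximal objective.
0.5*||prox-x||^2 = 0.3281
lambda*||prox|| = 5.0982
Total = 5.4263


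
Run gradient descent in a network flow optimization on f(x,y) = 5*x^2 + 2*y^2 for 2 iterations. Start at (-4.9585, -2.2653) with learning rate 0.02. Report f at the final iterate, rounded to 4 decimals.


Gradient descent on f(x,y) = 5*x^2 + 2*y^2.
Starting point: (-4.9585, -2.2653), alpha = 0.02
Step 1: grad_x = 2*5*-4.9585 = -49.585, grad_y = 2*2*-2.2653 = -9.0612
  x_1 = -4.9585 - 0.02*-49.585 = -3.9668
  y_1 = -2.2653 - 0.02*-9.0612 = -2.0841
Step 2: grad_x = 2*5*-3.9668 = -39.668, grad_y = 2*2*-2.0841 = -8.3363
  x_2 = -3.9668 - 0.02*-39.668 = -3.1734
  y_2 = -2.0841 - 0.02*-8.3363 = -1.9173
f(-3.1734, -1.9173) = 5*(-3.1734)^2 + 2*(-1.9173)^2 = 57.7061


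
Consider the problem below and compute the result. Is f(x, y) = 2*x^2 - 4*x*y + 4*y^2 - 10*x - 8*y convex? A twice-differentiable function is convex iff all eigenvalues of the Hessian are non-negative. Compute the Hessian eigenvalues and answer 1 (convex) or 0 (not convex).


The Hessian of f(x,y) = 2*x^2 - 4*x*y + 4*y^2 - 10*x - 8*y is:
H = [[4, -4], [-4, 8]]
Trace = 4 + 8 = 12
Determinant = 4*8 - (-4)^2 = 16
Discriminant = (12)^2 - 4*16 = 80.0
Eigenvalues: lambda_1 = 1.5279, lambda_2 = 10.4721
The function is convex.

1


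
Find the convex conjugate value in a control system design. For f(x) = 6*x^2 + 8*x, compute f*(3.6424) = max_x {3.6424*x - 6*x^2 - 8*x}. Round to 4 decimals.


f*(y) = sup_x {y*x - a*x^2 - b*x} = sup_x {(y-b)*x - a*x^2}
FOC: (y - b) - 2a*x = 0 => x* = (y - b)/(2a)
x* = (3.6424 - 8)/(2*6) = -0.3631
f*(3.6424) = (y-b)^2/(4a) = (3.6424 - 8)^2/(4*6)
= 18.9887/24 = 0.7912


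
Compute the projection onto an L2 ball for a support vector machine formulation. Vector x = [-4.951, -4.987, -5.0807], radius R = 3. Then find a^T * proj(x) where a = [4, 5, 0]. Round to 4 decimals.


Step 1: Compute ||x|| (intermediates to 6 decimals).
||x|| = sqrt((-4.951)^2 + (-4.987)^2 + (-5.0807)^2) = 8.671567
Step 2: Project.
Since ||x|| > R, scale = R/||x|| = 3/8.671567 = 0.345958, proj(x) = scale * x
proj(x) = [-1.712838, -1.725293, -1.757709]
Step 3: Dot product.
a^T * proj(x) = 4*(-1.712838) + 5*(-1.725293) + 0*(-1.757709) = -15.4778


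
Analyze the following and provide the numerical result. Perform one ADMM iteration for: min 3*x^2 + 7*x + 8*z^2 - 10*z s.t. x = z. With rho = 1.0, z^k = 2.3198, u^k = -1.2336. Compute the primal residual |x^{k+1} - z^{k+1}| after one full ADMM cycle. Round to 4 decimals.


ADMM iteration with rho = 1.0, z^k = 2.3198, u^k = -1.2336
Step 1: x-update.
Minimize 3*x^2 + 7*x + (1.0/2)*(x - 2.3198 - 1.2336)^2
FOC: (2*3 + 1.0)*x = -7 + 1.0*(2.3198 + 1.2336)
x^{k+1} = -0.4924
Step 2: z-update.
Minimize 8*z^2 - 10*z + (1.0/2)*(-0.4924 - z - 1.2336)^2
FOC: (2*8 + 1.0)*z = 10 + 1.0*(-0.4924 - 1.2336)
z^{k+1} = 0.4867
Step 3: u-update.
u^{k+1} = -1.2336 - 0.4924 - 0.4867 = -2.2127
Step 4: Primal residual = |-0.4924 - 0.4867| = 0.9791


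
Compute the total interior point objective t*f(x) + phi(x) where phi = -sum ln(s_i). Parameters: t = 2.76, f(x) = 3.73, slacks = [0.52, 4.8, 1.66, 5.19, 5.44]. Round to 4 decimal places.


Step 1: Compute log-barrier.
ln values: [-0.6539, 1.5686, 0.5068, 1.6467, 1.6938]
phi = -(-0.6539 + 1.5686 + 0.5068 + 1.6467 + 1.6938) = -4.762
Step 2: Compute augmented objective.
t*f(x) = 2.76*3.73 = 10.2948
Total = 10.2948 - 4.762 = 5.5328


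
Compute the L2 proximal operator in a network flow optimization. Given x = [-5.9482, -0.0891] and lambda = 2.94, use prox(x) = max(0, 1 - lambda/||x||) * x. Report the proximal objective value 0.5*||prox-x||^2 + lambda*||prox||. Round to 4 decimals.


Step 1: Compute ||x||.
||x|| = 5.9489
Step 2: Compute scaling factor.
scale = max(0, 1 - 2.94/5.9489) = 0.5058
Step 3: prox(x) = [-3.0085, -0.0451]
||prox(x)|| = 3.0089
Step 4: Proximal objective.
0.5*||prox-x||^2 = 4.3218
lambda*||prox|| = 8.8462
Total = 13.1679


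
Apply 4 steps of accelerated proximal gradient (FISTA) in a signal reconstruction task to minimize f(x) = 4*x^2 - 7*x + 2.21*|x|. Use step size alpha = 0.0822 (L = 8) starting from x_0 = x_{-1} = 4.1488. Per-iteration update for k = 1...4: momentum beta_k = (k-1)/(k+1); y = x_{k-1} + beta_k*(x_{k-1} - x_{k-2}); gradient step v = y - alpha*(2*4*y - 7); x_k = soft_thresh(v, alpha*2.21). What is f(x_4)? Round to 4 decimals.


FISTA on f(x) = 4*x^2 - 7*x + 2.21*|x|
L = 8, alpha = 0.0822
Iteration 1: beta = 0.0, y = 4.1488 + 0.0*(4.1488 - 4.1488) = 4.1488
  grad(y) = 26.1904, v = y - alpha*grad = 1.9959
  prox(v) = soft_thresh(1.9959, 0.1817) = 1.8143
Iteration 2: beta = 0.3333, y = 1.8143 + 0.3333*(1.8143 - 4.1488) = 1.0361
  grad(y) = 1.2889, v = y - alpha*grad = 0.9302
  prox(v) = soft_thresh(0.9302, 0.1817) = 0.7485
Iteration 3: beta = 0.5, y = 0.7485 + 0.5*(0.7485 - 1.8143) = 0.2156
  grad(y) = -5.2751, v = y - alpha*grad = 0.6492
  prox(v) = soft_thresh(0.6492, 0.1817) = 0.4676
Iteration 4: beta = 0.6, y = 0.4676 + 0.6*(0.4676 - 0.7485) = 0.299
  grad(y) = -4.608, v = y - alpha*grad = 0.6778
  prox(v) = soft_thresh(0.6778, 0.1817) = 0.4961
f(x_4) = 4*0.4961^2 - 7*0.4961 + 2.21*|0.4961| = -1.3919


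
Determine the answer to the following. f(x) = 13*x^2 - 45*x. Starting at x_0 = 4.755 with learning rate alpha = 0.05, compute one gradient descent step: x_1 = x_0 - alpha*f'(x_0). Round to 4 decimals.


We compute the gradient at x_0 and apply the update.
f'(x) = 26*x - 45
f'(4.755) = 26*4.755 - 45 = 78.63
x_1 = 4.755 - 0.05*78.63 = 0.8235


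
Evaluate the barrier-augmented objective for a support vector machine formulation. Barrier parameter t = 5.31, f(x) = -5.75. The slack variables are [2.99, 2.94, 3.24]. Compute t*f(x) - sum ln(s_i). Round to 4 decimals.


Step 1: Compute log-barrier.
ln values: [1.0953, 1.0784, 1.1756]
phi = -(1.0953 + 1.0784 + 1.1756) = -3.3493
Step 2: Compute augmented objective.
t*f(x) = 5.31*-5.75 = -30.5325
Total = -30.5325 - 3.3493 = -33.8818


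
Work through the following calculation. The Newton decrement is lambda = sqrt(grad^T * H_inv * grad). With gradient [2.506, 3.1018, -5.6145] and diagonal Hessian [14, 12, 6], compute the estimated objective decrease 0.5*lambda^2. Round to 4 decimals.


Step 1: H is diagonal, so H^(-1) * g = [0.179, 0.2585, -0.9358].
Step 2: g^T H^(-1) g = sum_i g_i^2 / H_ii
  = (2.506)^2/14 + (3.1018)^2/12 + (-5.6145)^2/6
  = 0.4486 + 0.8018 + 5.2538 = 6.5041
Step 3: Objective decrease = 0.5 * g^T H^(-1) g = 3.2521


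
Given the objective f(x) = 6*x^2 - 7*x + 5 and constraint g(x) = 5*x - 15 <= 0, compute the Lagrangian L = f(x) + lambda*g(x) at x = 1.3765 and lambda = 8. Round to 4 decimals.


Step 1: Evaluate f(x).
f(1.3765) = 6*1.3765^2 - 7*1.3765 + 5 = 6.733
Step 2: Evaluate g(x).
g(1.3765) = 5*1.3765 - 15 = -8.1175
Step 3: Compute Lagrangian.
L = 6.733 + 8*-8.1175 = -58.207


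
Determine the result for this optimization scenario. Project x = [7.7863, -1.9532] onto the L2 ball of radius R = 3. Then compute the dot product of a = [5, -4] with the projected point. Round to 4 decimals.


Step 1: Compute ||x|| (intermediates to 6 decimals).
||x|| = sqrt(7.7863^2 + (-1.9532)^2) = 8.027544
Step 2: Project.
Since ||x|| > R, scale = R/||x|| = 3/8.027544 = 0.373713, proj(x) = scale * x
proj(x) = [2.909842, -0.729936]
Step 3: Dot product.
a^T * proj(x) = 5*2.909842 - 4*(-0.729936) = 17.469


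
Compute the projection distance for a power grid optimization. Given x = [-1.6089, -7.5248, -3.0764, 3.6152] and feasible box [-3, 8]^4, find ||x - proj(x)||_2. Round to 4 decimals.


Project each component onto [-3, 8].
clip(-1.6089) = -1.6089, clip(-7.5248) = -3.0, clip(-3.0764) = -3.0, clip(3.6152) = 3.6152
Projection = [-1.6089, -3.0, -3.0, 3.6152]
Squared diffs: [0.0, 20.4738, 0.0058, 0.0]
Distance = sqrt(20.4796) = 4.5254


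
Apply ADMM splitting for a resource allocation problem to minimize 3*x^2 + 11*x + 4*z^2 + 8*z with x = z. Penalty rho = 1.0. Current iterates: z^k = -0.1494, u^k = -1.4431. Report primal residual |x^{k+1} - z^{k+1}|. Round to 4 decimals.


ADMM iteration with rho = 1.0, z^k = -0.1494, u^k = -1.4431
Step 1: x-update.
Minimize 3*x^2 + 11*x + (1.0/2)*(x + 0.1494 - 1.4431)^2
FOC: (2*3 + 1.0)*x = -11 + 1.0*(-0.1494 + 1.4431)
x^{k+1} = -1.3866
Step 2: z-update.
Minimize 4*z^2 + 8*z + (1.0/2)*(-1.3866 - z - 1.4431)^2
FOC: (2*4 + 1.0)*z = -8 + 1.0*(-1.3866 - 1.4431)
z^{k+1} = -1.2033
Step 3: u-update.
u^{k+1} = -1.4431 - 1.3866 + 1.2033 = -1.6264
Step 4: Primal residual = |-1.3866 + 1.2033| = 0.1833


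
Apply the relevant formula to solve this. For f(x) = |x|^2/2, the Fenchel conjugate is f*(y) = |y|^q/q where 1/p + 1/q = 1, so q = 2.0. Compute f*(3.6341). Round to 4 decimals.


The conjugate exponent q satisfies 1/p + 1/q = 1.
p = 2, so q = 2/(2 - 1) = 2.0
|y|^q = 3.6341^2.0 = 13.2067
f*(3.6341) = 13.2067 / 2.0 = 6.6033


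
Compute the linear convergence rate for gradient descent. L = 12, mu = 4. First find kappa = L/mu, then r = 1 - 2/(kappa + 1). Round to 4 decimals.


Step 1: Compute the condition number.
kappa = L/mu = 12/4 = 3.0
Step 2: Compute the convergence rate.
r = 1 - 2/(kappa + 1) = 1 - 2*mu/(L + mu) = (L - mu)/(L + mu) = 8/16 = 0.5


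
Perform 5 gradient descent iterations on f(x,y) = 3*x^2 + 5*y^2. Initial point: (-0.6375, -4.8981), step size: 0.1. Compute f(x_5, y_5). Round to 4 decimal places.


Gradient descent on f(x,y) = 3*x^2 + 5*y^2.
Starting point: (-0.6375, -4.8981), alpha = 0.1
Step 1: grad_x = 2*3*-0.6375 = -3.825, grad_y = 2*5*-4.8981 = -48.981
  x_1 = -0.6375 - 0.1*-3.825 = -0.255
  y_1 = -4.8981 - 0.1*-48.981 = 0.0
Step 2: grad_x = 2*3*-0.255 = -1.53, grad_y = 2*5*0.0 = 0.0
  x_2 = -0.255 - 0.1*-1.53 = -0.102
  y_2 = 0.0 - 0.1*0.0 = 0.0
Step 3: grad_x = 2*3*-0.102 = -0.612, grad_y = 2*5*0.0 = 0.0
  x_3 = -0.102 - 0.1*-0.612 = -0.0408
  y_3 = 0.0 - 0.1*0.0 = 0.0
Step 4: grad_x = 2*3*-0.0408 = -0.2448, grad_y = 2*5*0.0 = 0.0
  x_4 = -0.0408 - 0.1*-0.2448 = -0.0163
  y_4 = 0.0 - 0.1*0.0 = 0.0
Step 5: grad_x = 2*3*-0.0163 = -0.0979, grad_y = 2*5*0.0 = 0.0
  x_5 = -0.0163 - 0.1*-0.0979 = -0.0065
  y_5 = 0.0 - 0.1*0.0 = 0.0
f(-0.0065, 0.0) = 3*(-0.0065)^2 + 5*0.0^2 = 0.0001


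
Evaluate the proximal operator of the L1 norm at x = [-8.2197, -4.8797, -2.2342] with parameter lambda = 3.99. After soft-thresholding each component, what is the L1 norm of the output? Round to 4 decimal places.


Soft-thresholding with lambda = 3.99:
prox(-8.2197) = sign(-8.2197)*max(|-8.2197| - 3.99, 0) = -4.2297
prox(-4.8797) = sign(-4.8797)*max(|-4.8797| - 3.99, 0) = -0.8897
prox(-2.2342) = sign(-2.2342)*max(|-2.2342| - 3.99, 0) = 0.0
prox(x) = [-4.2297, -0.8897, 0.0]
||prox(x)||_1 = 4.2297 + 0.8897 + 0.0 = 5.1194


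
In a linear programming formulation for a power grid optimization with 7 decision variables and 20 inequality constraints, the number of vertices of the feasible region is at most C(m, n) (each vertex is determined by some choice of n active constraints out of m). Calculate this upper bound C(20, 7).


Each vertex corresponds to some choice of n active constraints out of m, so the number of vertices is at most C(m, n) = m! / (n!(m-n)!).
m = 20, n = 7
Numerator: 20 * 19 * 18 * 17 * 16 * 15 * 14
Denominator: 7! = 5040
C(20, 7) = 77520


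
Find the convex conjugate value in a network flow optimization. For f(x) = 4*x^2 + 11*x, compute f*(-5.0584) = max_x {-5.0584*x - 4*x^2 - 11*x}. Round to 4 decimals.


f*(y) = sup_x {y*x - a*x^2 - b*x} = sup_x {(y-b)*x - a*x^2}
FOC: (y - b) - 2a*x = 0 => x* = (y - b)/(2a)
x* = (-5.0584 - 11)/(2*4) = -2.0073
f*(-5.0584) = (y-b)^2/(4a) = (-5.0584 - 11)^2/(4*4)
= 257.8722/16 = 16.117


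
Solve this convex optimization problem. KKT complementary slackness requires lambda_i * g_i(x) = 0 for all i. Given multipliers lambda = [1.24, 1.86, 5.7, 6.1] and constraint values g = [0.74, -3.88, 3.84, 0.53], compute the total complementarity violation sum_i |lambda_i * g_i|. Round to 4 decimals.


KKT complementary slackness check:
lambda_1 * g_1 = 1.24 * 0.74 = 0.9176
lambda_2 * g_2 = 1.86 * -3.88 = -7.2168
lambda_3 * g_3 = 5.7 * 3.84 = 21.888
lambda_4 * g_4 = 6.1 * 0.53 = 3.233
Total violation = 0.9176 + 7.2168 + 21.888 + 3.233 = 33.2554


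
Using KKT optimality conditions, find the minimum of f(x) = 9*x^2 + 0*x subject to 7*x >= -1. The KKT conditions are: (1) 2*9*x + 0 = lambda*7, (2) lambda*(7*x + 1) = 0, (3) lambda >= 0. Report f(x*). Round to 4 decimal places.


Step 1: Try lambda = 0 (constraint inactive).
Stationarity: 2*9*x + 0 = 0
x* = 0/(2*9) = 0.0
Check constraint: 7*0.0 = 0.0 >= -1 -- satisfied.
Step 2: Compute optimal value.
f(x*) = 9*0.0^2 + 0*0.0 = 0.0


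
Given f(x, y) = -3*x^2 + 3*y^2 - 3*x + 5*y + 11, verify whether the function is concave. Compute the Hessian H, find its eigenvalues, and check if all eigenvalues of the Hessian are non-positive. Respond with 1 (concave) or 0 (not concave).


The Hessian of f(x,y) = -3*x^2 + 3*y^2 - 3*x + 5*y + 11 is:
H = [[-6, 0], [0, 6]]
Trace = -6 + 6 = 0
Determinant = -6*6 - (0)^2 = -36
Discriminant = (0)^2 - 4*-36 = 144.0
Eigenvalues: lambda_1 = -6.0, lambda_2 = 6.0
The function is not concave.

0


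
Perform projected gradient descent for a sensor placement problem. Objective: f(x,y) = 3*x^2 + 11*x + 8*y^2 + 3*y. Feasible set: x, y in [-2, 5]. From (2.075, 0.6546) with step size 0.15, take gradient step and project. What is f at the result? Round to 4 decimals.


Step 1: Compute gradient at (2.075, 0.6546).
grad_x = 2*3*2.075 + 11 = 23.45
grad_y = 2*8*0.6546 + 3 = 13.4736
Step 2: Gradient step.
x_raw = 2.075 - 0.15*23.45 = -1.4425
y_raw = 0.6546 - 0.15*13.4736 = -1.3664
Step 3: Project onto [-2, 5].
x_proj = clip(-1.4425) = -1.4425
y_proj = clip(-1.3664) = -1.3664
Step 4: Evaluate f.
f(-1.4425, -1.3664) = 1.2129


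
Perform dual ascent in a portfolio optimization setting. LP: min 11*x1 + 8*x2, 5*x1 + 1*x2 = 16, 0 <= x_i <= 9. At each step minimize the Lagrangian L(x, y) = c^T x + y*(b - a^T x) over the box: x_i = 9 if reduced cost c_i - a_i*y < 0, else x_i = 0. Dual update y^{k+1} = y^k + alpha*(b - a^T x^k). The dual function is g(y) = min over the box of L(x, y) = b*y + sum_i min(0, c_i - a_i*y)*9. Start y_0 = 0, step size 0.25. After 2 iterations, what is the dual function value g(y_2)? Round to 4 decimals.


Dual ascent for LP: min 11*x1 + 8*x2, 5*x1 + 1*x2 = 16, 0 <= x_i <= 9
Step 1: y^k = 0.0, reduced costs: (11.0, 8.0)
  x^k = (0.0, 0.0), subgradient = b - a^T x = 16.0
  y^{k+1} = 0.0 + 0.25*16.0 = 4.0
Step 2: y^k = 4.0, reduced costs: (-9.0, 4.0)
  x^k = (9.0, 0.0), subgradient = b - a^T x = -29.0
  y^{k+1} = 4.0 + 0.25*-29.0 = -3.25
Dual objective at y_2 = -3.25: reduced costs (27.25, 11.25), box minimizer x = (0.0, 0.0)
g(y_2) = b*y + (c1 - a1*y)*x1 + (c2 - a2*y)*x2 = 16*(-3.25) + 27.25*0.0 + 11.25*0.0 = -52.0 + 0.0 + 0.0 = -52.0


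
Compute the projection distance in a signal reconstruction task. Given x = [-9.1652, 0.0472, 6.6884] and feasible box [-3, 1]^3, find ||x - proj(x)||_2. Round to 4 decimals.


Project each component onto [-3, 1].
clip(-9.1652) = -3.0, clip(0.0472) = 0.0472, clip(6.6884) = 1.0
Projection = [-3.0, 0.0472, 1.0]
Squared diffs: [38.0097, 0.0, 32.3579]
Distance = sqrt(70.3676) = 8.3885


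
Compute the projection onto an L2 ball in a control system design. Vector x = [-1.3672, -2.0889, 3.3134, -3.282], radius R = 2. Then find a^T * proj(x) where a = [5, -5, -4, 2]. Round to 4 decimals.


Step 1: Compute ||x|| (intermediates to 6 decimals).
||x|| = sqrt((-1.3672)^2 + (-2.0889)^2 + 3.3134^2 + (-3.282)^2) = 5.289885
Step 2: Project.
Since ||x|| > R, scale = R/||x|| = 2/5.289885 = 0.37808, proj(x) = scale * x
proj(x) = [-0.516911, -0.789771, 1.25273, -1.240859]
Step 3: Dot product.
a^T * proj(x) = 5*(-0.516911) - 5*(-0.789771) - 4*1.25273 + 2*(-1.240859) = -6.1283


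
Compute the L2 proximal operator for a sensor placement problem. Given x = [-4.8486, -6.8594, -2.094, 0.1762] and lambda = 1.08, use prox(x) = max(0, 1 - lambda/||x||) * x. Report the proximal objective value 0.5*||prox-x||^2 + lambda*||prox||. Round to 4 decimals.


Step 1: Compute ||x||.
||x|| = 8.6589
Step 2: Compute scaling factor.
scale = max(0, 1 - 1.08/8.6589) = 0.8753
Step 3: prox(x) = [-4.2438, -6.0038, -1.8328, 0.1542]
||prox(x)|| = 7.5789
Step 4: Proximal objective.
0.5*||prox-x||^2 = 0.5832
lambda*||prox|| = 8.1852
Total = 8.7684


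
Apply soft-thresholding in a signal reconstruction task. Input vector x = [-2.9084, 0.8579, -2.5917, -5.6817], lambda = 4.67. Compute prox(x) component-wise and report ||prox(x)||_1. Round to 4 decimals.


Soft-thresholding with lambda = 4.67:
prox(-2.9084) = sign(-2.9084)*max(|-2.9084| - 4.67, 0) = 0.0
prox(0.8579) = sign(0.8579)*max(|0.8579| - 4.67, 0) = 0.0
prox(-2.5917) = sign(-2.5917)*max(|-2.5917| - 4.67, 0) = 0.0
prox(-5.6817) = sign(-5.6817)*max(|-5.6817| - 4.67, 0) = -1.0117
prox(x) = [0.0, 0.0, 0.0, -1.0117]
||prox(x)||_1 = 0.0 + 0.0 + 0.0 + 1.0117 = 1.0117


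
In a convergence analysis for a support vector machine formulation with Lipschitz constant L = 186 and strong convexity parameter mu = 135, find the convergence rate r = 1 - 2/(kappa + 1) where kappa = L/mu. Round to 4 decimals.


Step 1: Compute the condition number.
kappa = L/mu = 186/135 = 1.3778
Step 2: Compute the convergence rate.
r = 1 - 2/(kappa + 1) = 1 - 2*mu/(L + mu) = (L - mu)/(L + mu) = 51/321 = 0.1589


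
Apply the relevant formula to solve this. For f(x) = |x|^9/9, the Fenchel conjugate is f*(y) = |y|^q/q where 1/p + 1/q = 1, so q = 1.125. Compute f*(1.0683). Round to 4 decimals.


The conjugate exponent q satisfies 1/p + 1/q = 1.
p = 9, so q = 9/(9 - 1) = 1.125
|y|^q = 1.0683^1.125 = 1.0772
f*(1.0683) = 1.0772 / 1.125 = 0.9575


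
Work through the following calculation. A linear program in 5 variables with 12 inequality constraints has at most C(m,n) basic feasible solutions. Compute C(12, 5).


Each vertex corresponds to some choice of n active constraints out of m, so the number of vertices is at most C(m, n) = m! / (n!(m-n)!).
m = 12, n = 5
Numerator: 12 * 11 * 10 * 9 * 8
Denominator: 5! = 120
C(12, 5) = 792


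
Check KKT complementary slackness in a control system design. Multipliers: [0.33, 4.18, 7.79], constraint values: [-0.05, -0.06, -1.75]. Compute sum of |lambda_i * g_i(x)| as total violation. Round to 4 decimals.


KKT complementary slackness check:
lambda_1 * g_1 = 0.33 * -0.05 = -0.0165
lambda_2 * g_2 = 4.18 * -0.06 = -0.2508
lambda_3 * g_3 = 7.79 * -1.75 = -13.6325
Total violation = 0.0165 + 0.2508 + 13.6325 = 13.8998


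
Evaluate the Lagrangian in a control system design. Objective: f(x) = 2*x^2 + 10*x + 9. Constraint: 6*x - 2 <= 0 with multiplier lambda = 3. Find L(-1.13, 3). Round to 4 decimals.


Step 1: Evaluate f(x).
f(-1.13) = 2*(-1.13)^2 + 10*(-1.13) + 9 = 0.2538
Step 2: Evaluate g(x).
g(-1.13) = 6*-1.13 - 2 = -8.78
Step 3: Compute Lagrangian.
L = 0.2538 + 3*-8.78 = -26.0862


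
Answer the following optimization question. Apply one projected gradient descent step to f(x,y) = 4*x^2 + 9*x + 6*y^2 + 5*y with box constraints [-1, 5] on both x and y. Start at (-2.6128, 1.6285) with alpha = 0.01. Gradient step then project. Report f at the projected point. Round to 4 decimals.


Step 1: Compute gradient at (-2.6128, 1.6285).
grad_x = 2*4*-2.6128 + 9 = -11.9024
grad_y = 2*6*1.6285 + 5 = 24.542
Step 2: Gradient step.
x_raw = -2.6128 - 0.01*-11.9024 = -2.4938
y_raw = 1.6285 - 0.01*24.542 = 1.3831
Step 3: Project onto [-1, 5].
x_proj = clip(-2.4938) = -1.0
y_proj = clip(1.3831) = 1.3831
Step 4: Evaluate f.
f(-1.0, 1.3831) = 13.3929


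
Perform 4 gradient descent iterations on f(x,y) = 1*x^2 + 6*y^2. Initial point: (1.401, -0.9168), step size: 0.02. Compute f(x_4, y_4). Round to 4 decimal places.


Gradient descent on f(x,y) = 1*x^2 + 6*y^2.
Starting point: (1.401, -0.9168), alpha = 0.02
Step 1: grad_x = 2*1*1.401 = 2.802, grad_y = 2*6*-0.9168 = -11.0016
  x_1 = 1.401 - 0.02*2.802 = 1.345
  y_1 = -0.9168 - 0.02*-11.0016 = -0.6968
Step 2: grad_x = 2*1*1.345 = 2.6899, grad_y = 2*6*-0.6968 = -8.3612
  x_2 = 1.345 - 0.02*2.6899 = 1.2912
  y_2 = -0.6968 - 0.02*-8.3612 = -0.5295
Step 3: grad_x = 2*1*1.2912 = 2.5823, grad_y = 2*6*-0.5295 = -6.3545
  x_3 = 1.2912 - 0.02*2.5823 = 1.2395
  y_3 = -0.5295 - 0.02*-6.3545 = -0.4025
Step 4: grad_x = 2*1*1.2395 = 2.479, grad_y = 2*6*-0.4025 = -4.8294
  x_4 = 1.2395 - 0.02*2.479 = 1.1899
  y_4 = -0.4025 - 0.02*-4.8294 = -0.3059
f(1.1899, -0.3059) = 1*1.1899^2 + 6*(-0.3059)^2 = 1.9773


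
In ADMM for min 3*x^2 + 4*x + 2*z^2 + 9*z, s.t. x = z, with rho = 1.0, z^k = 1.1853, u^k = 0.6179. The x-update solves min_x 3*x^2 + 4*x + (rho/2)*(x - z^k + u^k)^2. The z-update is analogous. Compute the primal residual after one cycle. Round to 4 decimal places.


ADMM iteration with rho = 1.0, z^k = 1.1853, u^k = 0.6179
Step 1: x-update.
Minimize 3*x^2 + 4*x + (1.0/2)*(x - 1.1853 + 0.6179)^2
FOC: (2*3 + 1.0)*x = -4 + 1.0*(1.1853 - 0.6179)
x^{k+1} = -0.4904
Step 2: z-update.
Minimize 2*z^2 + 9*z + (1.0/2)*(-0.4904 - z + 0.6179)^2
FOC: (2*2 + 1.0)*z = -9 + 1.0*(-0.4904 + 0.6179)
z^{k+1} = -1.7745
Step 3: u-update.
u^{k+1} = 0.6179 - 0.4904 + 1.7745 = 1.902
Step 4: Primal residual = |-0.4904 + 1.7745| = 1.2841


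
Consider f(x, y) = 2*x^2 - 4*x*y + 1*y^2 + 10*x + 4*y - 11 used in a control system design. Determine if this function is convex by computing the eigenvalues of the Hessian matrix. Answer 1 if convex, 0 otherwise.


The Hessian of f(x,y) = 2*x^2 - 4*x*y + 1*y^2 + 10*x + 4*y - 11 is:
H = [[4, -4], [-4, 2]]
Trace = 4 + 2 = 6
Determinant = 4*2 - (-4)^2 = -8
Discriminant = (6)^2 - 4*-8 = 68.0
Eigenvalues: lambda_1 = -1.1231, lambda_2 = 7.1231
The function is not convex.

0


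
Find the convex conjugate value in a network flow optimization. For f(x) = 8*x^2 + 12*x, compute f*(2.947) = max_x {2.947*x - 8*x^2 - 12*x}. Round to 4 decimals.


f*(y) = sup_x {y*x - a*x^2 - b*x} = sup_x {(y-b)*x - a*x^2}
FOC: (y - b) - 2a*x = 0 => x* = (y - b)/(2a)
x* = (2.947 - 12)/(2*8) = -0.5658
f*(2.947) = (y-b)^2/(4a) = (2.947 - 12)^2/(4*8)
= 81.9568/32 = 2.5612


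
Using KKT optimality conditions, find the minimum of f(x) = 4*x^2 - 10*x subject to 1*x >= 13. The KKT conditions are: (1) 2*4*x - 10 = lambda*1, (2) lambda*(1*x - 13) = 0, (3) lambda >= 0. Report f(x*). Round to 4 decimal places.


Step 1: Try lambda = 0 (constraint inactive).
x_unc = 10/(2*4) = 1.25
Check: 1*1.25 = 1.25 < 13 -- violated!
Step 2: Constraint must be active: 1*x = 13
x* = 13/1 = 13.0
lambda = (2*4*13.0 - 10)/1 = 94.0
Step 3: Compute optimal value.
f(x*) = 4*13.0^2 - 10*13.0 = 546.0


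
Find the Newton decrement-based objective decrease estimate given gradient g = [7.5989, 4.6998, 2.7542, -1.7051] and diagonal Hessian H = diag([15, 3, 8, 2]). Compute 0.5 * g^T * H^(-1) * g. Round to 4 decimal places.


Step 1: H is diagonal, so H^(-1) * g = [0.5066, 1.5666, 0.3443, -0.8526].
Step 2: g^T H^(-1) g = sum_i g_i^2 / H_ii
  = (7.5989)^2/15 + (4.6998)^2/3 + (2.7542)^2/8 + (-1.7051)^2/2
  = 3.8496 + 7.3627 + 0.9482 + 1.4537 = 13.6141
Step 3: Objective decrease = 0.5 * g^T H^(-1) g = 6.8071


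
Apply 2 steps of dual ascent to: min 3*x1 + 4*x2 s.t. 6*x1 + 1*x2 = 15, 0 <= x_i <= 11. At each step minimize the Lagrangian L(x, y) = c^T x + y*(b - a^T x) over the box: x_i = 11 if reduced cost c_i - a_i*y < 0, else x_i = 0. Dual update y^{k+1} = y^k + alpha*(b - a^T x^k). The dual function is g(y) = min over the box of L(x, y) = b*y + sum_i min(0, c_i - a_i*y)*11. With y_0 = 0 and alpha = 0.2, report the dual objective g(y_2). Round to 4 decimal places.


Dual ascent for LP: min 3*x1 + 4*x2, 6*x1 + 1*x2 = 15, 0 <= x_i <= 11
Step 1: y^k = 0.0, reduced costs: (3.0, 4.0)
  x^k = (0.0, 0.0), subgradient = b - a^T x = 15.0
  y^{k+1} = 0.0 + 0.2*15.0 = 3.0
Step 2: y^k = 3.0, reduced costs: (-15.0, 1.0)
  x^k = (11.0, 0.0), subgradient = b - a^T x = -51.0
  y^{k+1} = 3.0 + 0.2*-51.0 = -7.2
Dual objective at y_2 = -7.2: reduced costs (46.2, 11.2), box minimizer x = (0.0, 0.0)
g(y_2) = b*y + (c1 - a1*y)*x1 + (c2 - a2*y)*x2 = 15*(-7.2) + 46.2*0.0 + 11.2*0.0 = -108.0 + 0.0 + 0.0 = -108.0


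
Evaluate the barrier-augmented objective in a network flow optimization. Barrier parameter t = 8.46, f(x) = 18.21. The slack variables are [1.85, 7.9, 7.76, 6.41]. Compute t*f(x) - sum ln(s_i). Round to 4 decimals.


Step 1: Compute log-barrier.
ln values: [0.6152, 2.0669, 2.049, 1.8579]
phi = -(0.6152 + 2.0669 + 2.049 + 1.8579) = -6.5889
Step 2: Compute augmented objective.
t*f(x) = 8.46*18.21 = 154.0566
Total = 154.0566 - 6.5889 = 147.4677


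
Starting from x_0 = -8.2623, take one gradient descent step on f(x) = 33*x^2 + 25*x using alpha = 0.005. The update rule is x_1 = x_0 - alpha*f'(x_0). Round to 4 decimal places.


We compute the gradient at x_0 and apply the update.
f'(x) = 66*x + 25
f'(-8.2623) = 66*-8.2623 + 25 = -520.3118
x_1 = -8.2623 - 0.005*-520.3118 = -5.6607


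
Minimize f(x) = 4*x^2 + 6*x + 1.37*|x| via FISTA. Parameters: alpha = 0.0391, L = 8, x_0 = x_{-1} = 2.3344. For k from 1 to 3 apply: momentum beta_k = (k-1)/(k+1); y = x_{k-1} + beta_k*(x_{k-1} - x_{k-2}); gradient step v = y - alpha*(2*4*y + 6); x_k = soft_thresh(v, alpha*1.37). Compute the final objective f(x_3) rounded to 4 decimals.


FISTA on f(x) = 4*x^2 + 6*x + 1.37*|x|
L = 8, alpha = 0.0391
Iteration 1: beta = 0.0, y = 2.3344 + 0.0*(2.3344 - 2.3344) = 2.3344
  grad(y) = 24.6752, v = y - alpha*grad = 1.3696
  prox(v) = soft_thresh(1.3696, 0.0536) = 1.316
Iteration 2: beta = 0.3333, y = 1.316 + 0.3333*(1.316 - 2.3344) = 0.9766
  grad(y) = 13.8126, v = y - alpha*grad = 0.4365
  prox(v) = soft_thresh(0.4365, 0.0536) = 0.3829
Iteration 3: beta = 0.5, y = 0.3829 + 0.5*(0.3829 - 1.316) = -0.0836
  grad(y) = 5.3311, v = y - alpha*grad = -0.2921
  prox(v) = soft_thresh(-0.2921, 0.0536) = -0.2385
f(x_3) = 4*(-0.2385)^2 + 6*(-0.2385) + 1.37*|-0.2385| = -0.8767


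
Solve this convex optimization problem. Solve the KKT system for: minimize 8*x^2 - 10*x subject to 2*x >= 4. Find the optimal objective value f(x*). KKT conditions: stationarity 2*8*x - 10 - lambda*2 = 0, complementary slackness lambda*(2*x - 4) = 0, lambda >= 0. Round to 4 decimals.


Step 1: Try lambda = 0 (constraint inactive).
x_unc = 10/(2*8) = 0.625
Check: 2*0.625 = 1.25 < 4 -- violated!
Step 2: Constraint must be active: 2*x = 4
x* = 4/2 = 2.0
lambda = (2*8*2.0 - 10)/2 = 11.0
Step 3: Compute optimal value.
f(x*) = 8*2.0^2 - 10*2.0 = 12.0


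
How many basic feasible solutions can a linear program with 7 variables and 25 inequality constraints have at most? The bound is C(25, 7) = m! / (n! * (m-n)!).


Each vertex corresponds to some choice of n active constraints out of m, so the number of vertices is at most C(m, n) = m! / (n!(m-n)!).
m = 25, n = 7
Numerator: 25 * 24 * 23 * 22 * 21 * 20 * 19
Denominator: 7! = 5040
C(25, 7) = 480700


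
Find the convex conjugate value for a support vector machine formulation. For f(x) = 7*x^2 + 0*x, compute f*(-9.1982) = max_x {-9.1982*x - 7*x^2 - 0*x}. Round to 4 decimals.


f*(y) = sup_x {y*x - a*x^2 - b*x} = sup_x {(y-b)*x - a*x^2}
FOC: (y - b) - 2a*x = 0 => x* = (y - b)/(2a)
x* = (-9.1982 - 0)/(2*7) = -0.657
f*(-9.1982) = (y-b)^2/(4a) = (-9.1982 - 0)^2/(4*7)
= 84.6069/28 = 3.0217


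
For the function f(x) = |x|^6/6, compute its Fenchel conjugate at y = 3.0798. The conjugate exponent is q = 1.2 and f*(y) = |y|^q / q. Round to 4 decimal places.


The conjugate exponent q satisfies 1/p + 1/q = 1.
p = 6, so q = 6/(6 - 1) = 1.2
|y|^q = 3.0798^1.2 = 3.8568
f*(3.0798) = 3.8568 / 1.2 = 3.214


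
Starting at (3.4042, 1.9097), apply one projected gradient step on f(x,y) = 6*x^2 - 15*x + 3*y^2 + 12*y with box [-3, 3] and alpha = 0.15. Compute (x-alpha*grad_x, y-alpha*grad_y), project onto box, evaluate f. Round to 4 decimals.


Step 1: Compute gradient at (3.4042, 1.9097).
grad_x = 2*6*3.4042 - 15 = 25.8504
grad_y = 2*3*1.9097 + 12 = 23.4582
Step 2: Gradient step.
x_raw = 3.4042 - 0.15*25.8504 = -0.4734
y_raw = 1.9097 - 0.15*23.4582 = -1.609
Step 3: Project onto [-3, 3].
x_proj = clip(-0.4734) = -0.4734
y_proj = clip(-1.609) = -1.609
Step 4: Evaluate f.
f(-0.4734, -1.609) = -3.0966


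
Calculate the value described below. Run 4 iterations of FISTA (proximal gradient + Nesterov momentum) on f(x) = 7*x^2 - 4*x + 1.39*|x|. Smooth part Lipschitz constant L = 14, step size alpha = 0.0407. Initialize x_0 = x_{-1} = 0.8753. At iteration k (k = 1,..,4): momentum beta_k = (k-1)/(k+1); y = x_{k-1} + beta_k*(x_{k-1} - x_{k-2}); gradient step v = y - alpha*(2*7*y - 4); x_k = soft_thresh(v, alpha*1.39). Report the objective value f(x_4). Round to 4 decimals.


FISTA on f(x) = 7*x^2 - 4*x + 1.39*|x|
L = 14, alpha = 0.0407
Iteration 1: beta = 0.0, y = 0.8753 + 0.0*(0.8753 - 0.8753) = 0.8753
  grad(y) = 8.2542, v = y - alpha*grad = 0.5394
  prox(v) = soft_thresh(0.5394, 0.0566) = 0.4828
Iteration 2: beta = 0.3333, y = 0.4828 + 0.3333*(0.4828 - 0.8753) = 0.3519
  grad(y) = 0.9272, v = y - alpha*grad = 0.3142
  prox(v) = soft_thresh(0.3142, 0.0566) = 0.2576
Iteration 3: beta = 0.5, y = 0.2576 + 0.5*(0.2576 - 0.4828) = 0.1451
  grad(y) = -1.9692, v = y - alpha*grad = 0.2252
  prox(v) = soft_thresh(0.2252, 0.0566) = 0.1686
Iteration 4: beta = 0.6, y = 0.1686 + 0.6*(0.1686 - 0.2576) = 0.1152
  grad(y) = -2.3868, v = y - alpha*grad = 0.2124
  prox(v) = soft_thresh(0.2124, 0.0566) = 0.1558
f(x_4) = 7*0.1558^2 - 4*0.1558 + 1.39*|0.1558| = -0.2367


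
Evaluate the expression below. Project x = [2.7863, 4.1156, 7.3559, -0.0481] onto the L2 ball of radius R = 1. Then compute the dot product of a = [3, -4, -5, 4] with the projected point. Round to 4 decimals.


Step 1: Compute ||x|| (intermediates to 6 decimals).
||x|| = sqrt(2.7863^2 + 4.1156^2 + 7.3559^2 + (-0.0481)^2) = 8.87768
Step 2: Project.
Since ||x|| > R, scale = R/||x|| = 1/8.87768 = 0.112642, proj(x) = scale * x
proj(x) = [0.313854, 0.463589, 0.828583, -0.005418]
Step 3: Dot product.
a^T * proj(x) = 3*0.313854 - 4*0.463589 - 5*0.828583 + 4*(-0.005418) = -5.0774


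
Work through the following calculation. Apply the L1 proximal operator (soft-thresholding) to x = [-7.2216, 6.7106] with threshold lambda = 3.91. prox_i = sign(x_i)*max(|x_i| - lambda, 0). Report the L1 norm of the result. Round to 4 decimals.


Soft-thresholding with lambda = 3.91:
prox(-7.2216) = sign(-7.2216)*max(|-7.2216| - 3.91, 0) = -3.3116
prox(6.7106) = sign(6.7106)*max(|6.7106| - 3.91, 0) = 2.8006
prox(x) = [-3.3116, 2.8006]
||prox(x)||_1 = 3.3116 + 2.8006 = 6.1122


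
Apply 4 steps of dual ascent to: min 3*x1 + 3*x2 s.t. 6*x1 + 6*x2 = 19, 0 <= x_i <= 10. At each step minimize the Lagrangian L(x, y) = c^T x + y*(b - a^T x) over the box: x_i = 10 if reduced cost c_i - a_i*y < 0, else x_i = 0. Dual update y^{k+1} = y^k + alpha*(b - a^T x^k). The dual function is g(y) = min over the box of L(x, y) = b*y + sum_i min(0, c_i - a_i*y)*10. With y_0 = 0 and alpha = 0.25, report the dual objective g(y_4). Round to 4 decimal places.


Dual ascent for LP: min 3*x1 + 3*x2, 6*x1 + 6*x2 = 19, 0 <= x_i <= 10
Step 1: y^k = 0.0, reduced costs: (3.0, 3.0)
  x^k = (0.0, 0.0), subgradient = b - a^T x = 19.0
  y^{k+1} = 0.0 + 0.25*19.0 = 4.75
Step 2: y^k = 4.75, reduced costs: (-25.5, -25.5)
  x^k = (10.0, 10.0), subgradient = b - a^T x = -101.0
  y^{k+1} = 4.75 + 0.25*-101.0 = -20.5
Step 3: y^k = -20.5, reduced costs: (126.0, 126.0)
  x^k = (0.0, 0.0), subgradient = b - a^T x = 19.0
  y^{k+1} = -20.5 + 0.25*19.0 = -15.75
Step 4: y^k = -15.75, reduced costs: (97.5, 97.5)
  x^k = (0.0, 0.0), subgradient = b - a^T x = 19.0
  y^{k+1} = -15.75 + 0.25*19.0 = -11.0
Dual objective at y_4 = -11.0: reduced costs (69.0, 69.0), box minimizer x = (0.0, 0.0)
g(y_4) = b*y + (c1 - a1*y)*x1 + (c2 - a2*y)*x2 = 19*(-11.0) + 69.0*0.0 + 69.0*0.0 = -209.0 + 0.0 + 0.0 = -209.0


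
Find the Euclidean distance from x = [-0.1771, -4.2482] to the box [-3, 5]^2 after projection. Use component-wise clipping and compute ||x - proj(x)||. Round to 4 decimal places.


Project each component onto [-3, 5].
clip(-0.1771) = -0.1771, clip(-4.2482) = -3.0
Projection = [-0.1771, -3.0]
Squared diffs: [0.0, 1.558]
Distance = sqrt(1.558) = 1.2482


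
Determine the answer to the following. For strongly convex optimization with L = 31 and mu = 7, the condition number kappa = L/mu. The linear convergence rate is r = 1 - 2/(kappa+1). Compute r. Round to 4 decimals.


Step 1: Compute the condition number.
kappa = L/mu = 31/7 = 4.4286
Step 2: Compute the convergence rate.
r = 1 - 2/(kappa + 1) = 1 - 2*mu/(L + mu) = (L - mu)/(L + mu) = 24/38 = 0.6316


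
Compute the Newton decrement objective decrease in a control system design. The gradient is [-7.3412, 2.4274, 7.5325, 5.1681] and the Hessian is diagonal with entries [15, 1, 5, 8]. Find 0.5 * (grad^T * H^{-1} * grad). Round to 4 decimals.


Step 1: H is diagonal, so H^(-1) * g = [-0.4894, 2.4274, 1.5065, 0.646].
Step 2: g^T H^(-1) g = sum_i g_i^2 / H_ii
  = (-7.3412)^2/15 + (2.4274)^2/1 + (7.5325)^2/5 + (5.1681)^2/8
  = 3.5929 + 5.8923 + 11.3477 + 3.3387 = 24.1715
Step 3: Objective decrease = 0.5 * g^T H^(-1) g = 12.0858


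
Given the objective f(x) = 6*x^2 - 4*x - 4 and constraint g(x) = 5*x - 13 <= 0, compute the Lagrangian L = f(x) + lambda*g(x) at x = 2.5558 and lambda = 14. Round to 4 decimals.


Step 1: Evaluate f(x).
f(2.5558) = 6*2.5558^2 - 4*2.5558 - 4 = 24.9695
Step 2: Evaluate g(x).
g(2.5558) = 5*2.5558 - 13 = -0.221
Step 3: Compute Lagrangian.
L = 24.9695 + 14*-0.221 = 21.8755


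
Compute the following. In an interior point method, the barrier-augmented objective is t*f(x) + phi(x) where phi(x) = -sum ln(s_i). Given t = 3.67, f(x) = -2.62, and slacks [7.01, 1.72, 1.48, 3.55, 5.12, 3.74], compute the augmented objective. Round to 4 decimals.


Step 1: Compute log-barrier.
ln values: [1.9473, 0.5423, 0.392, 1.2669, 1.6332, 1.3191]
phi = -(1.9473 + 0.5423 + 0.392 + 1.2669 + 1.6332 + 1.3191) = -7.1009
Step 2: Compute augmented objective.
t*f(x) = 3.67*-2.62 = -9.6154
Total = -9.6154 - 7.1009 = -16.7163


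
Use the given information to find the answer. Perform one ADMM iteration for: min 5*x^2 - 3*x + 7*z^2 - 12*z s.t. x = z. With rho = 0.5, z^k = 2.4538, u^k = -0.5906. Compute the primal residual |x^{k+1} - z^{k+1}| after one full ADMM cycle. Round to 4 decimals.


ADMM iteration with rho = 0.5, z^k = 2.4538, u^k = -0.5906
Step 1: x-update.
Minimize 5*x^2 - 3*x + (0.5/2)*(x - 2.4538 - 0.5906)^2
FOC: (2*5 + 0.5)*x = 3 + 0.5*(2.4538 + 0.5906)
x^{k+1} = 0.4307
Step 2: z-update.
Minimize 7*z^2 - 12*z + (0.5/2)*(0.4307 - z - 0.5906)^2
FOC: (2*7 + 0.5)*z = 12 + 0.5*(0.4307 - 0.5906)
z^{k+1} = 0.8221
Step 3: u-update.
u^{k+1} = -0.5906 + 0.4307 - 0.8221 = -0.982
Step 4: Primal residual = |0.4307 - 0.8221| = 0.3914


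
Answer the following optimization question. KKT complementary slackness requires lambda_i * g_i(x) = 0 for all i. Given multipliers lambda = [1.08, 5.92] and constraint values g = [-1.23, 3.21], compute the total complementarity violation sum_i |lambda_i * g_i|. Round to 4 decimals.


KKT complementary slackness check:
lambda_1 * g_1 = 1.08 * -1.23 = -1.3284
lambda_2 * g_2 = 5.92 * 3.21 = 19.0032
Total violation = 1.3284 + 19.0032 = 20.3316


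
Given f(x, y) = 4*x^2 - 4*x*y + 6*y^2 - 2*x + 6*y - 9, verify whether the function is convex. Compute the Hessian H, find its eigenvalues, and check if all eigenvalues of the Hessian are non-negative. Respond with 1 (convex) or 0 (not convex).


The Hessian of f(x,y) = 4*x^2 - 4*x*y + 6*y^2 - 2*x + 6*y - 9 is:
H = [[8, -4], [-4, 12]]
Trace = 8 + 12 = 20
Determinant = 8*12 - (-4)^2 = 80
Discriminant = (20)^2 - 4*80 = 80.0
Eigenvalues: lambda_1 = 5.5279, lambda_2 = 14.4721
The function is convex.

1


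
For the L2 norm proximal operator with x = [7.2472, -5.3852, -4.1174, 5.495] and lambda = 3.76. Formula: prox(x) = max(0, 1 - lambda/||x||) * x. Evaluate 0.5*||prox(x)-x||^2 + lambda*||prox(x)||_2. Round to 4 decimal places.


Step 1: Compute ||x||.
||x|| = 11.3433
Step 2: Compute scaling factor.
scale = max(0, 1 - 3.76/11.3433) = 0.6685
Step 3: prox(x) = [4.8449, -3.6001, -2.7526, 3.6736]
||prox(x)|| = 7.5833
Step 4: Proximal objective.
0.5*||prox-x||^2 = 7.0688
lambda*||prox|| = 28.5132
Total = 35.582
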